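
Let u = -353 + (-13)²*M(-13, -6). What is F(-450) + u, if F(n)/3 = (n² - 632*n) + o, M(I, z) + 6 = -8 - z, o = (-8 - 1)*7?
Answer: 1458806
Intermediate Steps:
o = -63 (o = -9*7 = -63)
M(I, z) = -14 - z (M(I, z) = -6 + (-8 - z) = -14 - z)
u = -1705 (u = -353 + (-13)²*(-14 - 1*(-6)) = -353 + 169*(-14 + 6) = -353 + 169*(-8) = -353 - 1352 = -1705)
F(n) = -189 - 1896*n + 3*n² (F(n) = 3*((n² - 632*n) - 63) = 3*(-63 + n² - 632*n) = -189 - 1896*n + 3*n²)
F(-450) + u = (-189 - 1896*(-450) + 3*(-450)²) - 1705 = (-189 + 853200 + 3*202500) - 1705 = (-189 + 853200 + 607500) - 1705 = 1460511 - 1705 = 1458806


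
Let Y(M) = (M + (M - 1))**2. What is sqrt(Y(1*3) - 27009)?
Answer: 2*I*sqrt(6746) ≈ 164.27*I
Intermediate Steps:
Y(M) = (-1 + 2*M)**2 (Y(M) = (M + (-1 + M))**2 = (-1 + 2*M)**2)
sqrt(Y(1*3) - 27009) = sqrt((-1 + 2*(1*3))**2 - 27009) = sqrt((-1 + 2*3)**2 - 27009) = sqrt((-1 + 6)**2 - 27009) = sqrt(5**2 - 27009) = sqrt(25 - 27009) = sqrt(-26984) = 2*I*sqrt(6746)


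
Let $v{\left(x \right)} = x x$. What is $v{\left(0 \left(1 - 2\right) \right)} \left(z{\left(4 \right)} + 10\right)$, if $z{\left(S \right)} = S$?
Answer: $0$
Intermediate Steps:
$v{\left(x \right)} = x^{2}$
$v{\left(0 \left(1 - 2\right) \right)} \left(z{\left(4 \right)} + 10\right) = \left(0 \left(1 - 2\right)\right)^{2} \left(4 + 10\right) = \left(0 \left(-1\right)\right)^{2} \cdot 14 = 0^{2} \cdot 14 = 0 \cdot 14 = 0$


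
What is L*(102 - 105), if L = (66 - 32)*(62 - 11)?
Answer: -5202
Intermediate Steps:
L = 1734 (L = 34*51 = 1734)
L*(102 - 105) = 1734*(102 - 105) = 1734*(-3) = -5202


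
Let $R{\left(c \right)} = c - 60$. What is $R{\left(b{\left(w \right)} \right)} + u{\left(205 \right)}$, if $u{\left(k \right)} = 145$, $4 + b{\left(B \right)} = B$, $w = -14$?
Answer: $67$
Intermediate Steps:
$b{\left(B \right)} = -4 + B$
$R{\left(c \right)} = -60 + c$ ($R{\left(c \right)} = c - 60 = -60 + c$)
$R{\left(b{\left(w \right)} \right)} + u{\left(205 \right)} = \left(-60 - 18\right) + 145 = -78 + 145 = 67$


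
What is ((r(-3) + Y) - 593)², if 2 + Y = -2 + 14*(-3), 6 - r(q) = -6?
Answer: 393129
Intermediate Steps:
r(q) = 12 (r(q) = 6 - 1*(-6) = 6 + 6 = 12)
Y = -46 (Y = -2 + (-2 + 14*(-3)) = -2 + (-2 - 42) = -2 - 44 = -46)
((r(-3) + Y) - 593)² = ((12 - 46) - 593)² = (-34 - 593)² = (-627)² = 393129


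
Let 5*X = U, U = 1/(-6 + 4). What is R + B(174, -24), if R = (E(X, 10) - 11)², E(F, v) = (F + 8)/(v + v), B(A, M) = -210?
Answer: -3901359/40000 ≈ -97.534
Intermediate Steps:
U = -½ (U = 1/(-2) = -½ ≈ -0.50000)
X = -⅒ (X = (⅕)*(-½) = -⅒ ≈ -0.10000)
E(F, v) = (8 + F)/(2*v) (E(F, v) = (8 + F)/((2*v)) = (8 + F)*(1/(2*v)) = (8 + F)/(2*v))
R = 4498641/40000 (R = ((½)*(8 - ⅒)/10 - 11)² = ((½)*(⅒)*(79/10) - 11)² = (79/200 - 11)² = (-2121/200)² = 4498641/40000 ≈ 112.47)
R + B(174, -24) = 4498641/40000 - 210 = -3901359/40000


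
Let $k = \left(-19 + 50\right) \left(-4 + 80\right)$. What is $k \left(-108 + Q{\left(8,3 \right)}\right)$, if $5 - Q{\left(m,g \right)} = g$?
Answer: $-249736$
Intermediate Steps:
$k = 2356$ ($k = 31 \cdot 76 = 2356$)
$Q{\left(m,g \right)} = 5 - g$
$k \left(-108 + Q{\left(8,3 \right)}\right) = 2356 \left(-108 + \left(5 - 3\right)\right) = 2356 \left(-108 + 2\right) = 2356 \left(-106\right) = -249736$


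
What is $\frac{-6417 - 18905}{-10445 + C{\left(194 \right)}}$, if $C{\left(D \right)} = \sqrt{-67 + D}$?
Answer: $\frac{132244145}{54548949} + \frac{12661 \sqrt{127}}{54548949} \approx 2.4269$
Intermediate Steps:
$\frac{-6417 - 18905}{-10445 + C{\left(194 \right)}} = \frac{-6417 - 18905}{-10445 + \sqrt{-67 + 194}} = \frac{-6417 - 18905}{-10445 + \sqrt{127}} = - \frac{25322}{-10445 + \sqrt{127}}$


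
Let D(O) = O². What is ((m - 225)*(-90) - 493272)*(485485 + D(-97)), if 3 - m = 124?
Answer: -228706354008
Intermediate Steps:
m = -121 (m = 3 - 1*124 = 3 - 124 = -121)
((m - 225)*(-90) - 493272)*(485485 + D(-97)) = ((-121 - 225)*(-90) - 493272)*(485485 + (-97)²) = (-346*(-90) - 493272)*(485485 + 9409) = (31140 - 493272)*494894 = -462132*494894 = -228706354008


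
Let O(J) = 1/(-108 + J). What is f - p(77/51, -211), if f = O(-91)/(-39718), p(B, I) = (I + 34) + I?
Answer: 3066706217/7903882 ≈ 388.00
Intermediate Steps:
p(B, I) = 34 + 2*I (p(B, I) = (34 + I) + I = 34 + 2*I)
f = 1/7903882 (f = 1/(-108 - 91*(-39718)) = -1/39718/(-199) = -1/199*(-1/39718) = 1/7903882 ≈ 1.2652e-7)
f - p(77/51, -211) = 1/7903882 - (34 + 2*(-211)) = 1/7903882 - (34 - 422) = 1/7903882 - 1*(-388) = 1/7903882 + 388 = 3066706217/7903882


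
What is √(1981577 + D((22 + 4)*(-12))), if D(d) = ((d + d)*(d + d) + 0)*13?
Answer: √7043465 ≈ 2654.0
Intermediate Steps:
D(d) = 52*d² (D(d) = ((2*d)*(2*d) + 0)*13 = (4*d² + 0)*13 = (4*d²)*13 = 52*d²)
√(1981577 + D((22 + 4)*(-12))) = √(1981577 + 52*((22 + 4)*(-12))²) = √(1981577 + 52*(26*(-12))²) = √(1981577 + 52*(-312)²) = √(1981577 + 52*97344) = √(1981577 + 5061888) = √7043465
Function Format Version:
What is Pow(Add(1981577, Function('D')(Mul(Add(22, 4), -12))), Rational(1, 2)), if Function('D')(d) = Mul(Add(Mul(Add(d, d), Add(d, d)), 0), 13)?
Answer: Pow(7043465, Rational(1, 2)) ≈ 2654.0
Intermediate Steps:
Function('D')(d) = Mul(52, Pow(d, 2)) (Function('D')(d) = Mul(Add(Mul(Mul(2, d), Mul(2, d)), 0), 13) = Mul(Add(Mul(4, Pow(d, 2)), 0), 13) = Mul(Mul(4, Pow(d, 2)), 13) = Mul(52, Pow(d, 2)))
Pow(Add(1981577, Function('D')(Mul(Add(22, 4), -12))), Rational(1, 2)) = Pow(Add(1981577, Mul(52, Pow(Mul(Add(22, 4), -12), 2))), Rational(1, 2)) = Pow(Add(1981577, Mul(52, Pow(Mul(26, -12), 2))), Rational(1, 2)) = Pow(Add(1981577, Mul(52, Pow(-312, 2))), Rational(1, 2)) = Pow(Add(1981577, Mul(52, 97344)), Rational(1, 2)) = Pow(Add(1981577, 5061888), Rational(1, 2)) = Pow(7043465, Rational(1, 2))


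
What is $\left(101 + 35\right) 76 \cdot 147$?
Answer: $1519392$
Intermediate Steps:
$\left(101 + 35\right) 76 \cdot 147 = 136 \cdot 76 \cdot 147 = 10336 \cdot 147 = 1519392$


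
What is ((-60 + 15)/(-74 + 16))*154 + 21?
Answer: 4074/29 ≈ 140.48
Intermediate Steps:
((-60 + 15)/(-74 + 16))*154 + 21 = -45/(-58)*154 + 21 = -45*(-1/58)*154 + 21 = (45/58)*154 + 21 = 3465/29 + 21 = 4074/29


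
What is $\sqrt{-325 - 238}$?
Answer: $i \sqrt{563} \approx 23.728 i$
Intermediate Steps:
$\sqrt{-325 - 238} = \sqrt{-563} = i \sqrt{563}$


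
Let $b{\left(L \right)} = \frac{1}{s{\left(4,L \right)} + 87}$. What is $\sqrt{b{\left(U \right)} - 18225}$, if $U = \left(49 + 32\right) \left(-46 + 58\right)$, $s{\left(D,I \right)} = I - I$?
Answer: $\frac{i \sqrt{137944938}}{87} \approx 135.0 i$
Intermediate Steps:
$s{\left(D,I \right)} = 0$
$U = 972$ ($U = 81 \cdot 12 = 972$)
$b{\left(L \right)} = \frac{1}{87}$ ($b{\left(L \right)} = \frac{1}{0 + 87} = \frac{1}{87}$)
$\sqrt{b{\left(U \right)} - 18225} = \sqrt{\frac{1}{87} - 18225} = \sqrt{- \frac{1585574}{87}} = \frac{i \sqrt{137944938}}{87}$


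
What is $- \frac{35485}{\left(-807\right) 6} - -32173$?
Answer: $\frac{155817151}{4842} \approx 32180.0$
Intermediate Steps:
$- \frac{35485}{\left(-807\right) 6} - -32173 = - \frac{35485}{-4842} + 32173 = \left(-35485\right) \left(- \frac{1}{4842}\right) + 32173 = \frac{35485}{4842} + 32173 = \frac{155817151}{4842}$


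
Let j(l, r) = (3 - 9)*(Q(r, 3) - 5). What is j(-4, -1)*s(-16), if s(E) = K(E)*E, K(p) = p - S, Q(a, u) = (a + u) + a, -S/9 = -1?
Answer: 9600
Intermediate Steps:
S = 9 (S = -9*(-1) = 9)
Q(a, u) = u + 2*a
K(p) = -9 + p (K(p) = p - 1*9 = p - 9 = -9 + p)
j(l, r) = 12 - 12*r (j(l, r) = (3 - 9)*((3 + 2*r) - 5) = -6*(-2 + 2*r) = 12 - 12*r)
s(E) = E*(-9 + E) (s(E) = (-9 + E)*E = E*(-9 + E))
j(-4, -1)*s(-16) = (12 - 12*(-1))*(-16*(-9 - 16)) = (12 + 12)*(-16*(-25)) = 24*400 = 9600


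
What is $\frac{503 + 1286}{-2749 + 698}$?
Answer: $- \frac{1789}{2051} \approx -0.87226$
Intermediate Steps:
$\frac{503 + 1286}{-2749 + 698} = \frac{1789}{-2051} = 1789 \left(- \frac{1}{2051}\right) = - \frac{1789}{2051}$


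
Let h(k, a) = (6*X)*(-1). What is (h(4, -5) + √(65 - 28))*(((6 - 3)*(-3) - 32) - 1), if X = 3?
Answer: 756 - 42*√37 ≈ 500.52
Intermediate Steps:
h(k, a) = -18 (h(k, a) = (6*3)*(-1) = 18*(-1) = -18)
(h(4, -5) + √(65 - 28))*(((6 - 3)*(-3) - 32) - 1) = (-18 + √(65 - 28))*(((6 - 3)*(-3) - 32) - 1) = (-18 + √37)*((3*(-3) - 32) - 1) = (-18 + √37)*((-9 - 32) - 1) = (-18 + √37)*(-41 - 1) = (-18 + √37)*(-42) = 756 - 42*√37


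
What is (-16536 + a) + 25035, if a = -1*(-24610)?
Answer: 33109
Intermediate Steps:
a = 24610
(-16536 + a) + 25035 = (-16536 + 24610) + 25035 = 8074 + 25035 = 33109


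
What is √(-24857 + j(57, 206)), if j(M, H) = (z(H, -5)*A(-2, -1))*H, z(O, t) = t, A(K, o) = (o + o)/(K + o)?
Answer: I*√229893/3 ≈ 159.82*I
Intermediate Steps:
A(K, o) = 2*o/(K + o) (A(K, o) = (2*o)/(K + o) = 2*o/(K + o))
j(M, H) = -10*H/3 (j(M, H) = (-10*(-1)/(-2 - 1))*H = (-10*(-1)/(-3))*H = (-10*(-1)*(-1)/3)*H = (-5*⅔)*H = -10*H/3)
√(-24857 + j(57, 206)) = √(-24857 - 10/3*206) = √(-24857 - 2060/3) = √(-76631/3) = I*√229893/3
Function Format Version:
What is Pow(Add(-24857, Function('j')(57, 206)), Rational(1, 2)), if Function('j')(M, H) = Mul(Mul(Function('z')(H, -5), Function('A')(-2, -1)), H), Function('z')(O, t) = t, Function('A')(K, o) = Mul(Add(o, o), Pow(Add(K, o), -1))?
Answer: Mul(Rational(1, 3), I, Pow(229893, Rational(1, 2))) ≈ Mul(159.82, I)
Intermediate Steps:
Function('A')(K, o) = Mul(2, o, Pow(Add(K, o), -1)) (Function('A')(K, o) = Mul(Mul(2, o), Pow(Add(K, o), -1)) = Mul(2, o, Pow(Add(K, o), -1)))
Function('j')(M, H) = Mul(Rational(-10, 3), H) (Function('j')(M, H) = Mul(Mul(-5, Mul(2, -1, Pow(Add(-2, -1), -1))), H) = Mul(Mul(-5, Mul(2, -1, Pow(-3, -1))), H) = Mul(Mul(-5, Mul(2, -1, Rational(-1, 3))), H) = Mul(Mul(-5, Rational(2, 3)), H) = Mul(Rational(-10, 3), H))
Pow(Add(-24857, Function('j')(57, 206)), Rational(1, 2)) = Pow(Add(-24857, Mul(Rational(-10, 3), 206)), Rational(1, 2)) = Pow(Add(-24857, Rational(-2060, 3)), Rational(1, 2)) = Pow(Rational(-76631, 3), Rational(1, 2)) = Mul(Rational(1, 3), I, Pow(229893, Rational(1, 2)))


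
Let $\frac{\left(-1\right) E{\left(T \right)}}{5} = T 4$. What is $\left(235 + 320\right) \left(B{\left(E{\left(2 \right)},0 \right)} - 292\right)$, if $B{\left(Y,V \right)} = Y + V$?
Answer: $-184260$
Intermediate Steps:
$E{\left(T \right)} = - 20 T$ ($E{\left(T \right)} = - 5 T 4 = - 5 \cdot 4 T = - 20 T$)
$B{\left(Y,V \right)} = V + Y$
$\left(235 + 320\right) \left(B{\left(E{\left(2 \right)},0 \right)} - 292\right) = \left(235 + 320\right) \left(\left(0 - 40\right) - 292\right) = 555 \left(\left(0 - 40\right) - 292\right) = 555 \left(-40 - 292\right) = 555 \left(-332\right) = -184260$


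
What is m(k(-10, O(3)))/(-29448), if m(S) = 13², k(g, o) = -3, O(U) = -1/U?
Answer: -169/29448 ≈ -0.0057389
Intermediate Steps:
m(S) = 169
m(k(-10, O(3)))/(-29448) = 169/(-29448) = 169*(-1/29448) = -169/29448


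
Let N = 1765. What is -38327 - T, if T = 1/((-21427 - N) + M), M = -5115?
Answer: -1084922388/28307 ≈ -38327.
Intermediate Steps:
T = -1/28307 (T = 1/((-21427 - 1*1765) - 5115) = 1/((-21427 - 1765) - 5115) = 1/(-23192 - 5115) = 1/(-28307) = -1/28307 ≈ -3.5327e-5)
-38327 - T = -38327 - 1*(-1/28307) = -38327 + 1/28307 = -1084922388/28307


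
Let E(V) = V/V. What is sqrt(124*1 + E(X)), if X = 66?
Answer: 5*sqrt(5) ≈ 11.180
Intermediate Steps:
E(V) = 1
sqrt(124*1 + E(X)) = sqrt(124*1 + 1) = sqrt(124 + 1) = sqrt(125) = 5*sqrt(5)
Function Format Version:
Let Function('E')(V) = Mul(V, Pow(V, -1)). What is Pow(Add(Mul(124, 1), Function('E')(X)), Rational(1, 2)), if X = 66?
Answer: Mul(5, Pow(5, Rational(1, 2))) ≈ 11.180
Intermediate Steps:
Function('E')(V) = 1
Pow(Add(Mul(124, 1), Function('E')(X)), Rational(1, 2)) = Pow(Add(Mul(124, 1), 1), Rational(1, 2)) = Pow(Add(124, 1), Rational(1, 2)) = Pow(125, Rational(1, 2)) = Mul(5, Pow(5, Rational(1, 2)))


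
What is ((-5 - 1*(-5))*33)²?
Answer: 0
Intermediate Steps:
((-5 - 1*(-5))*33)² = ((-5 + 5)*33)² = (0*33)² = 0² = 0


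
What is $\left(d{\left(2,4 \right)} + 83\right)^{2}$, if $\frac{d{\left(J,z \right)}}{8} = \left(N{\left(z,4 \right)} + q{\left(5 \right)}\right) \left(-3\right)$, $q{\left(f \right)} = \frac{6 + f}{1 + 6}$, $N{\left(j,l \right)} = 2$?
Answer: $\frac{361}{49} \approx 7.3673$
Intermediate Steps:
$q{\left(f \right)} = \frac{6}{7} + \frac{f}{7}$ ($q{\left(f \right)} = \frac{6 + f}{7} = \left(6 + f\right) \frac{1}{7} = \frac{6}{7} + \frac{f}{7}$)
$d{\left(J,z \right)} = - \frac{600}{7}$ ($d{\left(J,z \right)} = 8 \left(2 + \left(\frac{6}{7} + \frac{1}{7} \cdot 5\right)\right) \left(-3\right) = 8 \left(2 + \left(\frac{6}{7} + \frac{5}{7}\right)\right) \left(-3\right) = 8 \left(2 + \frac{11}{7}\right) \left(-3\right) = 8 \cdot \frac{25}{7} \left(-3\right) = 8 \left(- \frac{75}{7}\right) = - \frac{600}{7}$)
$\left(d{\left(2,4 \right)} + 83\right)^{2} = \left(- \frac{600}{7} + 83\right)^{2} = \left(- \frac{19}{7}\right)^{2} = \frac{361}{49}$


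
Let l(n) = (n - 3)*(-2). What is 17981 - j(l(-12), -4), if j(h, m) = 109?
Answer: 17872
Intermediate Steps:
l(n) = 6 - 2*n (l(n) = (-3 + n)*(-2) = 6 - 2*n)
17981 - j(l(-12), -4) = 17981 - 1*109 = 17981 - 109 = 17872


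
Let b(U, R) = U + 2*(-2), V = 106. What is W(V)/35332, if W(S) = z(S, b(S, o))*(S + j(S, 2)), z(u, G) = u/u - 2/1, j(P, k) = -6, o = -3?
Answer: -25/8833 ≈ -0.0028303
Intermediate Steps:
b(U, R) = -4 + U (b(U, R) = U - 4 = -4 + U)
z(u, G) = -1 (z(u, G) = 1 - 2*1 = 1 - 2 = -1)
W(S) = 6 - S (W(S) = -(S - 6) = -(-6 + S) = 6 - S)
W(V)/35332 = (6 - 1*106)/35332 = (6 - 106)*(1/35332) = -100*1/35332 = -25/8833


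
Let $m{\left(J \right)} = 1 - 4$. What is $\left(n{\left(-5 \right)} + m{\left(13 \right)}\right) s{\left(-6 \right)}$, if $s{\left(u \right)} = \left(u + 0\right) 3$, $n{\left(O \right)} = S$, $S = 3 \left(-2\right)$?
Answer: $162$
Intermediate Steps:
$S = -6$
$n{\left(O \right)} = -6$
$m{\left(J \right)} = -3$
$s{\left(u \right)} = 3 u$ ($s{\left(u \right)} = u 3 = 3 u$)
$\left(n{\left(-5 \right)} + m{\left(13 \right)}\right) s{\left(-6 \right)} = \left(-6 - 3\right) 3 \left(-6\right) = \left(-9\right) \left(-18\right) = 162$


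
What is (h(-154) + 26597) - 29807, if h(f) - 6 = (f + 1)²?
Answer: 20205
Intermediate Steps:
h(f) = 6 + (1 + f)² (h(f) = 6 + (f + 1)² = 6 + (1 + f)²)
(h(-154) + 26597) - 29807 = ((6 + (1 - 154)²) + 26597) - 29807 = ((6 + (-153)²) + 26597) - 29807 = ((6 + 23409) + 26597) - 29807 = (23415 + 26597) - 29807 = 50012 - 29807 = 20205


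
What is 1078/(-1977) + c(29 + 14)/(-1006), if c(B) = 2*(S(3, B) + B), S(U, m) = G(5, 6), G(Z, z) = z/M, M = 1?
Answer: -639107/994431 ≈ -0.64269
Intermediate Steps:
G(Z, z) = z (G(Z, z) = z/1 = z*1 = z)
S(U, m) = 6
c(B) = 12 + 2*B (c(B) = 2*(6 + B) = 12 + 2*B)
1078/(-1977) + c(29 + 14)/(-1006) = 1078/(-1977) + (12 + 2*(29 + 14))/(-1006) = 1078*(-1/1977) + (12 + 2*43)*(-1/1006) = -1078/1977 + (12 + 86)*(-1/1006) = -1078/1977 + 98*(-1/1006) = -1078/1977 - 49/503 = -639107/994431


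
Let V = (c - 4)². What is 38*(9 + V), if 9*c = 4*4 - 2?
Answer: 46094/81 ≈ 569.06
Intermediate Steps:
c = 14/9 (c = (4*4 - 2)/9 = (16 - 2)/9 = (⅑)*14 = 14/9 ≈ 1.5556)
V = 484/81 (V = (14/9 - 4)² = (-22/9)² = 484/81 ≈ 5.9753)
38*(9 + V) = 38*(9 + 484/81) = 38*(1213/81) = 46094/81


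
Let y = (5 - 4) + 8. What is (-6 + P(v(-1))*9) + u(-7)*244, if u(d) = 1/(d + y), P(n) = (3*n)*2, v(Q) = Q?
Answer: 62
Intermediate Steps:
P(n) = 6*n
y = 9 (y = 1 + 8 = 9)
u(d) = 1/(9 + d) (u(d) = 1/(d + 9) = 1/(9 + d))
(-6 + P(v(-1))*9) + u(-7)*244 = (-6 + (6*(-1))*9) + 244/(9 - 7) = (-6 - 6*9) + 244/2 = (-6 - 54) + (½)*244 = -60 + 122 = 62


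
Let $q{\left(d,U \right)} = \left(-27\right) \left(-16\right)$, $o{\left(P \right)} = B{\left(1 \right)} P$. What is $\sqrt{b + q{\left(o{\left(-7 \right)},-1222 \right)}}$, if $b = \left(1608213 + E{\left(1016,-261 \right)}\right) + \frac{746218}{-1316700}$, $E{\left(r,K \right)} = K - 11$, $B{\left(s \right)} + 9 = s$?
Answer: $\frac{\sqrt{25605449974846}}{3990} \approx 1268.2$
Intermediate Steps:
$B{\left(s \right)} = -9 + s$
$o{\left(P \right)} = - 8 P$ ($o{\left(P \right)} = \left(-9 + 1\right) P = - 8 P$)
$E{\left(r,K \right)} = -11 + K$
$q{\left(d,U \right)} = 432$
$b = \frac{96235234931}{59850}$ ($b = \left(1608213 - 272\right) + \frac{746218}{-1316700} = \left(1608213 - 272\right) + 746218 \left(- \frac{1}{1316700}\right) = 1607941 - \frac{33919}{59850} = \frac{96235234931}{59850} \approx 1.6079 \cdot 10^{6}$)
$\sqrt{b + q{\left(o{\left(-7 \right)},-1222 \right)}} = \sqrt{\frac{96235234931}{59850} + 432} = \sqrt{\frac{96261090131}{59850}} = \frac{\sqrt{25605449974846}}{3990}$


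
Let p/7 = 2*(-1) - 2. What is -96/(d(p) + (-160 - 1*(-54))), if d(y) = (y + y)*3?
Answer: 48/137 ≈ 0.35037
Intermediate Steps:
p = -28 (p = 7*(2*(-1) - 2) = 7*(-2 - 2) = 7*(-4) = -28)
d(y) = 6*y (d(y) = (2*y)*3 = 6*y)
-96/(d(p) + (-160 - 1*(-54))) = -96/(6*(-28) + (-160 - 1*(-54))) = -96/(-168 + (-160 + 54)) = -96/(-168 - 106) = -96/(-274) = -1/274*(-96) = 48/137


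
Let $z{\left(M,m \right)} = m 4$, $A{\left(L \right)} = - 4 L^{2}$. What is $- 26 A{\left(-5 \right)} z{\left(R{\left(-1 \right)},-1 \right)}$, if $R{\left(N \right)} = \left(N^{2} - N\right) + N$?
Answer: $-10400$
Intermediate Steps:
$R{\left(N \right)} = N^{2}$
$z{\left(M,m \right)} = 4 m$
$- 26 A{\left(-5 \right)} z{\left(R{\left(-1 \right)},-1 \right)} = - 26 \left(- 4 \left(-5\right)^{2}\right) 4 \left(-1\right) = - 26 \left(\left(-4\right) 25\right) \left(-4\right) = \left(-26\right) \left(-100\right) \left(-4\right) = 2600 \left(-4\right) = -10400$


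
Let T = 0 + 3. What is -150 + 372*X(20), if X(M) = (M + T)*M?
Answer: 170970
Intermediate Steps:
T = 3
X(M) = M*(3 + M) (X(M) = (M + 3)*M = (3 + M)*M = M*(3 + M))
-150 + 372*X(20) = -150 + 372*(20*(3 + 20)) = -150 + 372*(20*23) = -150 + 372*460 = -150 + 171120 = 170970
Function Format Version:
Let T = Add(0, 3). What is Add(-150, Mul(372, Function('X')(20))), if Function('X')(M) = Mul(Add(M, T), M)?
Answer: 170970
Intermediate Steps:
T = 3
Function('X')(M) = Mul(M, Add(3, M)) (Function('X')(M) = Mul(Add(M, 3), M) = Mul(Add(3, M), M) = Mul(M, Add(3, M)))
Add(-150, Mul(372, Function('X')(20))) = Add(-150, Mul(372, Mul(20, Add(3, 20)))) = Add(-150, Mul(372, Mul(20, 23))) = Add(-150, Mul(372, 460)) = Add(-150, 171120) = 170970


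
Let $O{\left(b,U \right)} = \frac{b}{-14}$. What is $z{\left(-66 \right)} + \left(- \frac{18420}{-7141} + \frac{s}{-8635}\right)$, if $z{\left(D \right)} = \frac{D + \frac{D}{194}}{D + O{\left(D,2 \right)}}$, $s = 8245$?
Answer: $\frac{3238388842}{1196253179} \approx 2.7071$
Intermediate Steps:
$O{\left(b,U \right)} = - \frac{b}{14}$ ($O{\left(b,U \right)} = b \left(- \frac{1}{14}\right) = - \frac{b}{14}$)
$z{\left(D \right)} = \frac{105}{97}$ ($z{\left(D \right)} = \frac{D + \frac{D}{194}}{D - \frac{D}{14}} = \frac{D + D \frac{1}{194}}{\frac{13}{14} D} = \left(D + \frac{D}{194}\right) \frac{14}{13 D} = \frac{195 D}{194} \frac{14}{13 D} = \frac{105}{97}$)
$z{\left(-66 \right)} + \left(- \frac{18420}{-7141} + \frac{s}{-8635}\right) = \frac{105}{97} + \left(- \frac{18420}{-7141} + \frac{8245}{-8635}\right) = \frac{105}{97} + \left(\left(-18420\right) \left(- \frac{1}{7141}\right) + 8245 \left(- \frac{1}{8635}\right)\right) = \frac{105}{97} + \left(\frac{18420}{7141} - \frac{1649}{1727}\right) = \frac{105}{97} + \frac{20035831}{12332507} = \frac{3238388842}{1196253179}$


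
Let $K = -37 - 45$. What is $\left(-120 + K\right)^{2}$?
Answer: $40804$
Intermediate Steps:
$K = -82$ ($K = -37 - 45 = -82$)
$\left(-120 + K\right)^{2} = \left(-120 - 82\right)^{2} = \left(-202\right)^{2} = 40804$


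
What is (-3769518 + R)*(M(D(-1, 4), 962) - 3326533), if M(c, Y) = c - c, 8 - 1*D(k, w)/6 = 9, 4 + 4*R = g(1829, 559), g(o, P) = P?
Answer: 50155857858561/4 ≈ 1.2539e+13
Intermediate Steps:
R = 555/4 (R = -1 + (¼)*559 = -1 + 559/4 = 555/4 ≈ 138.75)
D(k, w) = -6 (D(k, w) = 48 - 6*9 = 48 - 54 = -6)
M(c, Y) = 0
(-3769518 + R)*(M(D(-1, 4), 962) - 3326533) = (-3769518 + 555/4)*(0 - 3326533) = -15077517/4*(-3326533) = 50155857858561/4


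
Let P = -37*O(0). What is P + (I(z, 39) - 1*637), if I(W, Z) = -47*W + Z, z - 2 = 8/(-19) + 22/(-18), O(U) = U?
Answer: -105125/171 ≈ -614.77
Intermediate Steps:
z = 61/171 (z = 2 + (8/(-19) + 22/(-18)) = 2 + (8*(-1/19) + 22*(-1/18)) = 2 + (-8/19 - 11/9) = 2 - 281/171 = 61/171 ≈ 0.35673)
I(W, Z) = Z - 47*W
P = 0 (P = -37*0 = 0)
P + (I(z, 39) - 1*637) = 0 + ((39 - 47*61/171) - 1*637) = 0 + ((39 - 2867/171) - 637) = 0 + (3802/171 - 637) = 0 - 105125/171 = -105125/171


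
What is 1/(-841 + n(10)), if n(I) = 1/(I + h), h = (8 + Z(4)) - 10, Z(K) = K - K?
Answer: -8/6727 ≈ -0.0011892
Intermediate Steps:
Z(K) = 0
h = -2 (h = (8 + 0) - 10 = 8 - 10 = -2)
n(I) = 1/(-2 + I) (n(I) = 1/(I - 2) = 1/(-2 + I))
1/(-841 + n(10)) = 1/(-841 + 1/(-2 + 10)) = 1/(-841 + 1/8) = 1/(-6727/8) = -8/6727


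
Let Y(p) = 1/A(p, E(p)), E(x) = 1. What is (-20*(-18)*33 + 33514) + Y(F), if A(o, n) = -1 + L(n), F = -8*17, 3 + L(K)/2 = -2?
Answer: 499333/11 ≈ 45394.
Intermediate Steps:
L(K) = -10 (L(K) = -6 + 2*(-2) = -6 - 4 = -10)
F = -136
A(o, n) = -11 (A(o, n) = -1 - 10 = -11)
Y(p) = -1/11 (Y(p) = 1/(-11) = -1/11)
(-20*(-18)*33 + 33514) + Y(F) = (-20*(-18)*33 + 33514) - 1/11 = (360*33 + 33514) - 1/11 = (11880 + 33514) - 1/11 = 45394 - 1/11 = 499333/11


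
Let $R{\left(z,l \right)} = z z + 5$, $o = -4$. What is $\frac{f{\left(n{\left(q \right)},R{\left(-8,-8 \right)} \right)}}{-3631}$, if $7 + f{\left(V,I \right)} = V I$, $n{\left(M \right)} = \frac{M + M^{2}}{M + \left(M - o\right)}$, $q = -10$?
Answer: $\frac{3161}{29048} \approx 0.10882$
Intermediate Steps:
$R{\left(z,l \right)} = 5 + z^{2}$ ($R{\left(z,l \right)} = z^{2} + 5 = 5 + z^{2}$)
$n{\left(M \right)} = \frac{M + M^{2}}{4 + 2 M}$ ($n{\left(M \right)} = \frac{M + M^{2}}{M + \left(M - -4\right)} = \frac{M + M^{2}}{M + \left(M + 4\right)} = \frac{M + M^{2}}{M + \left(4 + M\right)} = \frac{M + M^{2}}{4 + 2 M}$)
$f{\left(V,I \right)} = -7 + I V$ ($f{\left(V,I \right)} = -7 + V I = -7 + I V$)
$\frac{f{\left(n{\left(q \right)},R{\left(-8,-8 \right)} \right)}}{-3631} = \frac{-7 + \left(5 + \left(-8\right)^{2}\right) \frac{1}{2} \left(-10\right) \frac{1}{2 - 10} \left(1 - 10\right)}{-3631} = \left(-7 + \left(5 + 64\right) \frac{1}{2} \left(-10\right) \frac{1}{-8} \left(-9\right)\right) \left(- \frac{1}{3631}\right) = \left(-7 + 69 \cdot \frac{1}{2} \left(-10\right) \left(- \frac{1}{8}\right) \left(-9\right)\right) \left(- \frac{1}{3631}\right) = \left(-7 + 69 \left(- \frac{45}{8}\right)\right) \left(- \frac{1}{3631}\right) = \left(-7 - \frac{3105}{8}\right) \left(- \frac{1}{3631}\right) = \left(- \frac{3161}{8}\right) \left(- \frac{1}{3631}\right) = \frac{3161}{29048}$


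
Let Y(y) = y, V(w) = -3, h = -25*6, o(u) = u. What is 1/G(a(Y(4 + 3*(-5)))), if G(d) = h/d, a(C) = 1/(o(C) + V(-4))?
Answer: 1/2100 ≈ 0.00047619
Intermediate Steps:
h = -150
a(C) = 1/(-3 + C) (a(C) = 1/(C - 3) = 1/(-3 + C))
G(d) = -150/d
1/G(a(Y(4 + 3*(-5)))) = 1/(-(150 - 2250)) = 1/(-150/(1/(-3 + (4 - 15)))) = 1/(-150/(1/(-3 - 11))) = 1/(-150/(1/(-14))) = 1/(-150/(-1/14)) = 1/(-150*(-14)) = 1/2100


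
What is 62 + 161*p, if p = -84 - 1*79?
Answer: -26181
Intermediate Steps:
p = -163 (p = -84 - 79 = -163)
62 + 161*p = 62 + 161*(-163) = 62 - 26243 = -26181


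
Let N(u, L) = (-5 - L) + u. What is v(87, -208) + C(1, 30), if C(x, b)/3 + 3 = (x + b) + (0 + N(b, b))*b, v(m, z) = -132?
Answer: -498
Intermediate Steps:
N(u, L) = -5 + u - L
C(x, b) = -9 - 12*b + 3*x (C(x, b) = -9 + 3*((x + b) + (0 + (-5 + b - b))*b) = -9 + 3*((b + x) + (0 - 5)*b) = -9 + 3*((b + x) - 5*b) = -9 + 3*(x - 4*b) = -9 + (-12*b + 3*x) = -9 - 12*b + 3*x)
v(87, -208) + C(1, 30) = -132 + (-9 - 12*30 + 3*1) = -132 + (-9 - 360 + 3) = -132 - 366 = -498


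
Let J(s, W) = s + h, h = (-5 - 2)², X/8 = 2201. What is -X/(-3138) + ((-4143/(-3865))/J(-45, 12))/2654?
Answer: 361242015727/64377387960 ≈ 5.6113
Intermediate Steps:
X = 17608 (X = 8*2201 = 17608)
h = 49 (h = (-7)² = 49)
J(s, W) = 49 + s (J(s, W) = s + 49 = 49 + s)
-X/(-3138) + ((-4143/(-3865))/J(-45, 12))/2654 = -1*17608/(-3138) + ((-4143/(-3865))/(49 - 45))/2654 = -17608*(-1/3138) + (-4143*(-1/3865)/4)*(1/2654) = 8804/1569 + ((4143/3865)*(¼))*(1/2654) = 8804/1569 + (4143/15460)*(1/2654) = 8804/1569 + 4143/41030840 = 361242015727/64377387960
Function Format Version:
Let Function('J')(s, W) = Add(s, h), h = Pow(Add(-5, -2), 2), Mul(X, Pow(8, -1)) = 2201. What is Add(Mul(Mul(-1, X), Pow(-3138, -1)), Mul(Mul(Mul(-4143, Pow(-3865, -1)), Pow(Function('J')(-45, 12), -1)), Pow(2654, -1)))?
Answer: Rational(361242015727, 64377387960) ≈ 5.6113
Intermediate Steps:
X = 17608 (X = Mul(8, 2201) = 17608)
h = 49 (h = Pow(-7, 2) = 49)
Function('J')(s, W) = Add(49, s) (Function('J')(s, W) = Add(s, 49) = Add(49, s))
Add(Mul(Mul(-1, X), Pow(-3138, -1)), Mul(Mul(Mul(-4143, Pow(-3865, -1)), Pow(Function('J')(-45, 12), -1)), Pow(2654, -1))) = Add(Mul(Mul(-1, 17608), Pow(-3138, -1)), Mul(Mul(Mul(-4143, Pow(-3865, -1)), Pow(Add(49, -45), -1)), Pow(2654, -1))) = Add(Mul(-17608, Rational(-1, 3138)), Mul(Mul(Mul(-4143, Rational(-1, 3865)), Pow(4, -1)), Rational(1, 2654))) = Add(Rational(8804, 1569), Mul(Mul(Rational(4143, 3865), Rational(1, 4)), Rational(1, 2654))) = Add(Rational(8804, 1569), Mul(Rational(4143, 15460), Rational(1, 2654))) = Add(Rational(8804, 1569), Rational(4143, 41030840)) = Rational(361242015727, 64377387960)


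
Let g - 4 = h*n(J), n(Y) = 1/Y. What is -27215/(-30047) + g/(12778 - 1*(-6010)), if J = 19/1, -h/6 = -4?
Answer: 2429499420/2681484421 ≈ 0.90603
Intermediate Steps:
h = 24 (h = -6*(-4) = 24)
J = 19 (J = 19*1 = 19)
g = 100/19 (g = 4 + 24/19 = 100/19 ≈ 5.2632)
-27215/(-30047) + g/(12778 - 1*(-6010)) = -27215/(-30047) + 100/(19*(12778 - 1*(-6010))) = -27215*(-1/30047) + 100/(19*(12778 + 6010)) = 27215/30047 + (100/19)/18788 = 27215/30047 + (100/19)*(1/18788) = 27215/30047 + 25/89243 = 2429499420/2681484421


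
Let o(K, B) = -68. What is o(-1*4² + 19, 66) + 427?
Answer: 359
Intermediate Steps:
o(-1*4² + 19, 66) + 427 = -68 + 427 = 359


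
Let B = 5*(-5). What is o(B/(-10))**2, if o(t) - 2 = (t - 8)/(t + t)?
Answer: 81/100 ≈ 0.81000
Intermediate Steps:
B = -25
o(t) = 2 + (-8 + t)/(2*t) (o(t) = 2 + (t - 8)/(t + t) = 2 + (-8 + t)/((2*t)) = 2 + (-8 + t)*(1/(2*t)) = 2 + (-8 + t)/(2*t))
o(B/(-10))**2 = (5/2 - 4/((-25/(-10))))**2 = (5/2 - 4/((-25*(-1/10))))**2 = (5/2 - 4/5/2)**2 = (5/2 - 4*2/5)**2 = (5/2 - 8/5)**2 = (9/10)**2 = 81/100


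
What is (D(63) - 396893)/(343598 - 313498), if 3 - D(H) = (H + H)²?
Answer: -206383/15050 ≈ -13.713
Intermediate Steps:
D(H) = 3 - 4*H² (D(H) = 3 - (H + H)² = 3 - (2*H)² = 3 - 4*H²)
(D(63) - 396893)/(343598 - 313498) = ((3 - 4*63²) - 396893)/(343598 - 313498) = ((3 - 4*3969) - 396893)/30100 = ((3 - 15876) - 396893)*(1/30100) = (-15873 - 396893)*(1/30100) = -412766*1/30100 = -206383/15050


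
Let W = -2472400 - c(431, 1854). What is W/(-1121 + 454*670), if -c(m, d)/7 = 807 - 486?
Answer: -2470153/303059 ≈ -8.1507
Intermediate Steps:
c(m, d) = -2247 (c(m, d) = -7*(807 - 486) = -7*321 = -2247)
W = -2470153 (W = -2472400 - 1*(-2247) = -2472400 + 2247 = -2470153)
W/(-1121 + 454*670) = -2470153/(-1121 + 454*670) = -2470153/(-1121 + 304180) = -2470153/303059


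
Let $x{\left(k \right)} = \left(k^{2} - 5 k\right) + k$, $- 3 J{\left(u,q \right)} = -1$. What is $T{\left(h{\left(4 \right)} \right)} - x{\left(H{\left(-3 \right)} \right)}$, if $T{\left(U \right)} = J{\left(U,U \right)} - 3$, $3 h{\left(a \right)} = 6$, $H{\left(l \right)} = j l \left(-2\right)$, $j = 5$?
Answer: $- \frac{2348}{3} \approx -782.67$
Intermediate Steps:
$H{\left(l \right)} = - 10 l$ ($H{\left(l \right)} = 5 l \left(-2\right) = - 10 l$)
$h{\left(a \right)} = 2$ ($h{\left(a \right)} = \frac{1}{3} \cdot 6 = 2$)
$J{\left(u,q \right)} = \frac{1}{3}$ ($J{\left(u,q \right)} = \left(- \frac{1}{3}\right) \left(-1\right) = \frac{1}{3}$)
$T{\left(U \right)} = - \frac{8}{3}$ ($T{\left(U \right)} = \frac{1}{3} - 3 = - \frac{8}{3}$)
$x{\left(k \right)} = k^{2} - 4 k$
$T{\left(h{\left(4 \right)} \right)} - x{\left(H{\left(-3 \right)} \right)} = - \frac{8}{3} - \left(-10\right) \left(-3\right) \left(-4 - -30\right) = - \frac{8}{3} - 30 \left(-4 + 30\right) = - \frac{8}{3} - 30 \cdot 26 = - \frac{8}{3} - 780 = - \frac{2348}{3}$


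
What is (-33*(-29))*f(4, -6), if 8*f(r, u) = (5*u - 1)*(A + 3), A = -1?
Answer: -29667/4 ≈ -7416.8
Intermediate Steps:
f(r, u) = -1/4 + 5*u/4 (f(r, u) = ((5*u - 1)*(-1 + 3))/8 = ((-1 + 5*u)*2)/8 = (-2 + 10*u)/8 = -1/4 + 5*u/4)
(-33*(-29))*f(4, -6) = (-33*(-29))*(-1/4 + (5/4)*(-6)) = 957*(-1/4 - 15/2) = 957*(-31/4) = -29667/4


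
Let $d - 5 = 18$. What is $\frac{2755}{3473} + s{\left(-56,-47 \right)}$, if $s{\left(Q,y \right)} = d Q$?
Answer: $- \frac{4470469}{3473} \approx -1287.2$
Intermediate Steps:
$d = 23$ ($d = 5 + 18 = 23$)
$s{\left(Q,y \right)} = 23 Q$
$\frac{2755}{3473} + s{\left(-56,-47 \right)} = \frac{2755}{3473} + 23 \left(-56\right) = 2755 \cdot \frac{1}{3473} - 1288 = \frac{2755}{3473} - 1288 = - \frac{4470469}{3473}$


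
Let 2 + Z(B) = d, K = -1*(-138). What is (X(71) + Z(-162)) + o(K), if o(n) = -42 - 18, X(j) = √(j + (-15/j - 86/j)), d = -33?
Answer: -95 + 2*√87685/71 ≈ -86.659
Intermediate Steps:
K = 138
X(j) = √(j - 101/j)
o(n) = -60
Z(B) = -35 (Z(B) = -2 - 33 = -35)
(X(71) + Z(-162)) + o(K) = (√(71 - 101/71) - 35) - 60 = (√(4940/71) - 35) - 60 = (2*√87685/71 - 35) - 60 = (-35 + 2*√87685/71) - 60 = -95 + 2*√87685/71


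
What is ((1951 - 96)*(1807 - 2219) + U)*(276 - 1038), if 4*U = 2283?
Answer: 1163862417/2 ≈ 5.8193e+8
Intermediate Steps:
U = 2283/4 (U = (¼)*2283 = 2283/4 ≈ 570.75)
((1951 - 96)*(1807 - 2219) + U)*(276 - 1038) = ((1951 - 96)*(1807 - 2219) + 2283/4)*(276 - 1038) = (1855*(-412) + 2283/4)*(-762) = (-764260 + 2283/4)*(-762) = -3054757/4*(-762) = 1163862417/2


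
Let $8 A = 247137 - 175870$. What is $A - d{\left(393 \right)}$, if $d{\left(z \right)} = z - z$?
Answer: $\frac{71267}{8} \approx 8908.4$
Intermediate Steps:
$d{\left(z \right)} = 0$
$A = \frac{71267}{8}$ ($A = \frac{247137 - 175870}{8} = \frac{1}{8} \cdot 71267 = \frac{71267}{8} \approx 8908.4$)
$A - d{\left(393 \right)} = \frac{71267}{8} - 0 = \frac{71267}{8} + 0 = \frac{71267}{8}$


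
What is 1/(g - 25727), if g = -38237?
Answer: -1/63964 ≈ -1.5634e-5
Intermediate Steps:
1/(g - 25727) = 1/(-38237 - 25727) = 1/(-63964) = -1/63964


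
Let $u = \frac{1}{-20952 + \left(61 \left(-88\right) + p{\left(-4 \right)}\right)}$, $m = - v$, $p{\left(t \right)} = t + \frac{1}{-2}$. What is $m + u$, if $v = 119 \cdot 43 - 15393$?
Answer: $\frac{541021122}{52649} \approx 10276.0$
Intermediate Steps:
$p{\left(t \right)} = - \frac{1}{2} + t$ ($p{\left(t \right)} = t - \frac{1}{2} = - \frac{1}{2} + t$)
$v = -10276$ ($v = 5117 - 15393 = -10276$)
$m = 10276$ ($m = \left(-1\right) \left(-10276\right) = 10276$)
$u = - \frac{2}{52649}$ ($u = \frac{1}{-20952 + \left(61 \left(-88\right) - \frac{9}{2}\right)} = \frac{1}{-20952 - \frac{10745}{2}} = \frac{1}{- \frac{52649}{2}} = - \frac{2}{52649} \approx -3.7987 \cdot 10^{-5}$)
$m + u = 10276 - \frac{2}{52649} = \frac{541021122}{52649}$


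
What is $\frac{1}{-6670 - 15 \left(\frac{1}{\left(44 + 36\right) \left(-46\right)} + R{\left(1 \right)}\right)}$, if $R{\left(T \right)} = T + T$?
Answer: $- \frac{736}{4931197} \approx -0.00014925$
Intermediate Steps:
$R{\left(T \right)} = 2 T$
$\frac{1}{-6670 - 15 \left(\frac{1}{\left(44 + 36\right) \left(-46\right)} + R{\left(1 \right)}\right)} = \frac{1}{-6670 - 15 \left(\frac{1}{\left(44 + 36\right) \left(-46\right)} + 2 \cdot 1\right)} = \frac{1}{-6670 - 15 \left(\frac{1}{80} \left(- \frac{1}{46}\right) + 2\right)} = \frac{1}{-6670 - 15 \left(- \frac{1}{3680} + 2\right)} = \frac{1}{-6670 - \frac{22077}{736}} = \frac{1}{- \frac{4931197}{736}} = - \frac{736}{4931197}$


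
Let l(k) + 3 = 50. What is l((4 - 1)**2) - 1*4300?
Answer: -4253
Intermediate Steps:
l(k) = 47 (l(k) = -3 + 50 = 47)
l((4 - 1)**2) - 1*4300 = 47 - 1*4300 = 47 - 4300 = -4253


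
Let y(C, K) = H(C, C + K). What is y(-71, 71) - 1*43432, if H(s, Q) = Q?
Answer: -43432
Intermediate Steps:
y(C, K) = C + K
y(-71, 71) - 1*43432 = (-71 + 71) - 1*43432 = 0 - 43432 = -43432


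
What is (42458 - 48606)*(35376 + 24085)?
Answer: -365566228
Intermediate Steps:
(42458 - 48606)*(35376 + 24085) = -6148*59461 = -365566228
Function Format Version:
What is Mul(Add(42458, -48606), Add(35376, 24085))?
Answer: -365566228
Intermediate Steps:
Mul(Add(42458, -48606), Add(35376, 24085)) = Mul(-6148, 59461) = -365566228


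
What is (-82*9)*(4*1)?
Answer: -2952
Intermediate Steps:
(-82*9)*(4*1) = -738*4 = -2952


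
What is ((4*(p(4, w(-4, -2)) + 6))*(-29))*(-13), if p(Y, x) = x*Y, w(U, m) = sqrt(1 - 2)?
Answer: 9048 + 6032*I ≈ 9048.0 + 6032.0*I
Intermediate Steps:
w(U, m) = I (w(U, m) = sqrt(-1) = I)
p(Y, x) = Y*x
((4*(p(4, w(-4, -2)) + 6))*(-29))*(-13) = ((4*(4*I + 6))*(-29))*(-13) = ((4*(6 + 4*I))*(-29))*(-13) = ((24 + 16*I)*(-29))*(-13) = (-696 - 464*I)*(-13) = 9048 + 6032*I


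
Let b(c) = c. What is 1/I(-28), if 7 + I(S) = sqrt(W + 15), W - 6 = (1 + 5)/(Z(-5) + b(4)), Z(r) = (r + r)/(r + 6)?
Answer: -7/29 - 2*sqrt(5)/29 ≈ -0.39559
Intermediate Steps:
Z(r) = 2*r/(6 + r) (Z(r) = (2*r)/(6 + r) = 2*r/(6 + r))
W = 5 (W = 6 + (1 + 5)/(2*(-5)/(6 - 5) + 4) = 6 + 6/(2*(-5)/1 + 4) = 6 + 6/(2*(-5)*1 + 4) = 6 + 6/(-10 + 4) = 6 + 6/(-6) = 6 + 6*(-1/6) = 6 - 1 = 5)
I(S) = -7 + 2*sqrt(5) (I(S) = -7 + sqrt(5 + 15) = -7 + sqrt(20) = -7 + 2*sqrt(5))
1/I(-28) = 1/(-7 + 2*sqrt(5))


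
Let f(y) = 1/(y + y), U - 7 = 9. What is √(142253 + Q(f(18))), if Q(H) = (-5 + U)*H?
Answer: √5121119/6 ≈ 377.17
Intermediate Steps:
U = 16 (U = 7 + 9 = 16)
f(y) = 1/(2*y)
Q(H) = 11*H (Q(H) = (-5 + 16)*H = 11*H)
√(142253 + Q(f(18))) = √(142253 + 11*((½)/18)) = √(142253 + 11*((½)*(1/18))) = √(142253 + 11*(1/36)) = √(142253 + 11/36) = √(5121119/36) = √5121119/6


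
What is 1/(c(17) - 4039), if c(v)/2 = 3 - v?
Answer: -1/4067 ≈ -0.00024588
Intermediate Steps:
c(v) = 6 - 2*v (c(v) = 2*(3 - v) = 6 - 2*v)
1/(c(17) - 4039) = 1/((6 - 2*17) - 4039) = 1/((6 - 34) - 4039) = 1/(-28 - 4039) = 1/(-4067) = -1/4067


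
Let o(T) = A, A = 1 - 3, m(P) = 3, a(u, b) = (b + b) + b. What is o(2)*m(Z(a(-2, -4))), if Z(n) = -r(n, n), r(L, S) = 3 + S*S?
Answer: -6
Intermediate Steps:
r(L, S) = 3 + S²
a(u, b) = 3*b (a(u, b) = 2*b + b = 3*b)
Z(n) = -3 - n² (Z(n) = -(3 + n²) = -3 - n²)
A = -2
o(T) = -2
o(2)*m(Z(a(-2, -4))) = -2*3 = -6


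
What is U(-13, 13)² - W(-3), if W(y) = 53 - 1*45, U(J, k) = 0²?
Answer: -8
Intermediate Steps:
U(J, k) = 0
W(y) = 8 (W(y) = 53 - 45 = 8)
U(-13, 13)² - W(-3) = 0² - 1*8 = 0 - 8 = -8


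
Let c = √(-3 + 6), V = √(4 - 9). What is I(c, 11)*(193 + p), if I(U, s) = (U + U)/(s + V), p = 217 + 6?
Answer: 4576*√3/63 - 416*I*√15/63 ≈ 125.81 - 25.574*I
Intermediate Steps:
V = I*√5 (V = √(-5) = I*√5 ≈ 2.2361*I)
c = √3 ≈ 1.7320
p = 223
I(U, s) = 2*U/(s + I*√5) (I(U, s) = (U + U)/(s + I*√5) = (2*U)/(s + I*√5) = 2*U/(s + I*√5))
I(c, 11)*(193 + p) = (2*√3/(11 + I*√5))*(193 + 223) = (2*√3/(11 + I*√5))*416 = 832*√3/(11 + I*√5)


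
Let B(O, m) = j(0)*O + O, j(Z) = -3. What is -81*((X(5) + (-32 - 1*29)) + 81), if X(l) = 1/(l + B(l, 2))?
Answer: -8019/5 ≈ -1603.8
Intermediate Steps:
B(O, m) = -2*O (B(O, m) = -3*O + O = -2*O)
X(l) = -1/l (X(l) = 1/(l - 2*l) = 1/(-l) = -1/l)
-81*((X(5) + (-32 - 1*29)) + 81) = -81*((-1/5 + (-32 - 1*29)) + 81) = -81*((-1*⅕ + (-32 - 29)) + 81) = -81*((-⅕ - 61) + 81) = -81*(-306/5 + 81) = -81*99/5 = -8019/5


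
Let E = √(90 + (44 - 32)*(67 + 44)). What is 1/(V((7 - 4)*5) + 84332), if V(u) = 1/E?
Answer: 119920104/10113102210527 - 3*√158/10113102210527 ≈ 1.1858e-5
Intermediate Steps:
E = 3*√158 (E = √(90 + 12*111) = √(90 + 1332) = √1422 = 3*√158 ≈ 37.709)
V(u) = √158/474 (V(u) = 1/(3*√158) = √158/474)
1/(V((7 - 4)*5) + 84332) = 1/(√158/474 + 84332) = 1/(84332 + √158/474)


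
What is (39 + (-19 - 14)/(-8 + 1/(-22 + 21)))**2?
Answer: 16384/9 ≈ 1820.4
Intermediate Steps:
(39 + (-19 - 14)/(-8 + 1/(-22 + 21)))**2 = (39 - 33/(-8 + 1/(-1)))**2 = (39 - 33/(-8 - 1))**2 = (39 - 33/(-9))**2 = (39 - 33*(-1/9))**2 = (39 + 11/3)**2 = (128/3)**2 = 16384/9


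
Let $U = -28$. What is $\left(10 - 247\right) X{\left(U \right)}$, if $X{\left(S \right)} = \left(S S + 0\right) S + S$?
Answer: $5209260$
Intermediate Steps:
$X{\left(S \right)} = S + S^{3}$ ($X{\left(S \right)} = \left(S^{2} + 0\right) S + S = S^{2} S + S = S^{3} + S = S + S^{3}$)
$\left(10 - 247\right) X{\left(U \right)} = \left(10 - 247\right) \left(-28 + \left(-28\right)^{3}\right) = - 237 \left(-28 - 21952\right) = \left(-237\right) \left(-21980\right) = 5209260$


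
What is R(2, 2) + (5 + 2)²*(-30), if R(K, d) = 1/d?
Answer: -2939/2 ≈ -1469.5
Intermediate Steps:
R(2, 2) + (5 + 2)²*(-30) = 1/2 + (5 + 2)²*(-30) = ½ + 7²*(-30) = ½ + 49*(-30) = ½ - 1470 = -2939/2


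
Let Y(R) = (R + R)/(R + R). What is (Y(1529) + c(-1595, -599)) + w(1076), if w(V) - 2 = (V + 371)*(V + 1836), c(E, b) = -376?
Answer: 4213291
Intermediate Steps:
Y(R) = 1 (Y(R) = (2*R)/((2*R)) = (2*R)*(1/(2*R)) = 1)
w(V) = 2 + (371 + V)*(1836 + V) (w(V) = 2 + (V + 371)*(V + 1836) = 2 + (371 + V)*(1836 + V))
(Y(1529) + c(-1595, -599)) + w(1076) = (1 - 376) + (681158 + 1076² + 2207*1076) = -375 + (681158 + 1157776 + 2374732) = -375 + 4213666 = 4213291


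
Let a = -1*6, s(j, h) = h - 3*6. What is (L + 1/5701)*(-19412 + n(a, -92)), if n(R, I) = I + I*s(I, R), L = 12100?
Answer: -1193114418896/5701 ≈ -2.0928e+8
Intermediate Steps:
s(j, h) = -18 + h (s(j, h) = h - 18 = -18 + h)
a = -6
n(R, I) = I + I*(-18 + R)
(L + 1/5701)*(-19412 + n(a, -92)) = (12100 + 1/5701)*(-19412 - 92*(-17 - 6)) = (12100 + 1/5701)*(-19412 - 92*(-23)) = 68982101*(-19412 + 2116)/5701 = (68982101/5701)*(-17296) = -1193114418896/5701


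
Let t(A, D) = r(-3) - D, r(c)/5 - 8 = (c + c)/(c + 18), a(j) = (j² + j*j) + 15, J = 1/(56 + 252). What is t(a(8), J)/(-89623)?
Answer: -11703/27603884 ≈ -0.00042396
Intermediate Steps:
J = 1/308 ≈ 0.0032468
a(j) = 15 + 2*j² (a(j) = (j² + j²) + 15 = 2*j² + 15 = 15 + 2*j²)
r(c) = 40 + 10*c/(18 + c) (r(c) = 40 + 5*((c + c)/(c + 18)) = 40 + 5*((2*c)/(18 + c)) = 40 + 5*(2*c/(18 + c)) = 40 + 10*c/(18 + c))
t(A, D) = 38 - D (t(A, D) = 10*(72 + 5*(-3))/(18 - 3) - D = 10*(72 - 15)/15 - D = 10*(1/15)*57 - D = 38 - D)
t(a(8), J)/(-89623) = (38 - 1*1/308)/(-89623) = (38 - 1/308)*(-1/89623) = (11703/308)*(-1/89623) = -11703/27603884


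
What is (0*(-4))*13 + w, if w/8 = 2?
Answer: 16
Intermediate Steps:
w = 16 (w = 8*2 = 16)
(0*(-4))*13 + w = (0*(-4))*13 + 16 = 0*13 + 16 = 0 + 16 = 16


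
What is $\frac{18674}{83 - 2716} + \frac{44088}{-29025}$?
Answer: $- \frac{219365518}{25474275} \approx -8.6113$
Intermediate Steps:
$\frac{18674}{83 - 2716} + \frac{44088}{-29025} = \frac{18674}{83 - 2716} + 44088 \left(- \frac{1}{29025}\right) = \frac{18674}{-2633} - \frac{14696}{9675} = 18674 \left(- \frac{1}{2633}\right) - \frac{14696}{9675} = - \frac{18674}{2633} - \frac{14696}{9675} = - \frac{219365518}{25474275}$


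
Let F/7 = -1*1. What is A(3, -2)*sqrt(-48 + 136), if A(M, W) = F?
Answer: -14*sqrt(22) ≈ -65.666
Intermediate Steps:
F = -7 (F = 7*(-1*1) = 7*(-1) = -7)
A(M, W) = -7
A(3, -2)*sqrt(-48 + 136) = -7*sqrt(-48 + 136) = -14*sqrt(22)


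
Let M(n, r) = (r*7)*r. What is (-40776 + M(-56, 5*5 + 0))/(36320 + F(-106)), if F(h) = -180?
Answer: -36401/36140 ≈ -1.0072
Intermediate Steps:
M(n, r) = 7*r² (M(n, r) = (7*r)*r = 7*r²)
(-40776 + M(-56, 5*5 + 0))/(36320 + F(-106)) = (-40776 + 7*(5*5 + 0)²)/(36320 - 180) = (-40776 + 7*(25 + 0)²)/36140 = (-40776 + 7*25²)*(1/36140) = (-40776 + 7*625)*(1/36140) = (-40776 + 4375)*(1/36140) = -36401*1/36140 = -36401/36140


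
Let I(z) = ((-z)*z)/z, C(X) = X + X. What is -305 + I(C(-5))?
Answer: -295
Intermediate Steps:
C(X) = 2*X
I(z) = -z (I(z) = (-z²)/z = -z)
-305 + I(C(-5)) = -305 - 2*(-5) = -305 - 1*(-10) = -305 + 10 = -295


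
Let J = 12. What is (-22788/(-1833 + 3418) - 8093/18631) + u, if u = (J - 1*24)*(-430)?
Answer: 151938105967/29530135 ≈ 5145.2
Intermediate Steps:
u = 5160 (u = (12 - 1*24)*(-430) = (12 - 24)*(-430) = -12*(-430) = 5160)
(-22788/(-1833 + 3418) - 8093/18631) + u = (-22788/(-1833 + 3418) - 8093/18631) + 5160 = (-22788/1585 - 8093*1/18631) + 5160 = (-22788*1/1585 - 8093/18631) + 5160 = (-22788/1585 - 8093/18631) + 5160 = -437390633/29530135 + 5160 = 151938105967/29530135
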